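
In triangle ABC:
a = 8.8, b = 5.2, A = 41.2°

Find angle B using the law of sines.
a/sin(A) = b/sin(B)  ⇒  sin(B) = b·sin(A)/a = 5.2·sin(41.2°)/8.8
sin(41.2°) ≈ 0.658689
sin(B) ≈ 5.2·0.658689/8.8 ≈ 3.42519/8.8 ≈ 0.389226
B = arcsin(0.389226) ≈ 22.9063°
(Since b ≤ a we need B ≤ A, so the obtuse alternative 180° − 22.9063° ≈ 157.094° is rejected.)

B = 22.91°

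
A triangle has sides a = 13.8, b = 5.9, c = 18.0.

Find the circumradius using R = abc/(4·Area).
First find the area with Heron's formula.
s = (13.8 + 5.9 + 18.0)/2 = 18.85
Area = √(s(s−a)(s−b)(s−c)) = √(18.85·5.05·12.95·0.85) ≈ √1047.83 ≈ 32.3702
abc = 13.8·5.9·18.0 = 1465.56
R = abc/(4·Area) ≈ 1465.56/(4·32.3702) = 1465.56/129.481 ≈ 11.3187

R = 11.32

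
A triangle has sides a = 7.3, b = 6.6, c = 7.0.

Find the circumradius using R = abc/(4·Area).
First find the area with Heron's formula.
s = (7.3 + 6.6 + 7.0)/2 = 10.45
Area = √(s(s−a)(s−b)(s−c)) = √(10.45·3.15·3.85·3.45) ≈ √437.227 ≈ 20.91
abc = 7.3·6.6·7.0 = 337.26
R = abc/(4·Area) ≈ 337.26/(4·20.91) = 337.26/83.6399 ≈ 4.03229

R = 4.032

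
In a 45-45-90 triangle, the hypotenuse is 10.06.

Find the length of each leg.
In a 45-45-90 triangle hypotenuse = leg·√2, so leg = hypotenuse/√2.
Leg = 10.06/√2 ≈ 10.06/1.41421 ≈ 7.11349

Each leg = 7.113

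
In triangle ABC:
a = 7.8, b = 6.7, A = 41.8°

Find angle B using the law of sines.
a/sin(A) = b/sin(B)  ⇒  sin(B) = b·sin(A)/a = 6.7·sin(41.8°)/7.8
sin(41.8°) ≈ 0.666532
sin(B) ≈ 6.7·0.666532/7.8 ≈ 4.46577/7.8 ≈ 0.572534
B = arcsin(0.572534) ≈ 34.9271°
(Since b ≤ a we need B ≤ A, so the obtuse alternative 180° − 34.9271° ≈ 145.073° is rejected.)

B = 34.93°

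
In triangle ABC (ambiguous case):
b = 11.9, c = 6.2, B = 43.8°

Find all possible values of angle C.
b/sin(B) = c/sin(C)  ⇒  sin(C) = c·sin(B)/b = 6.2·sin(43.8°)/11.9
sin(43.8°) ≈ 0.692143
sin(C) ≈ 6.2·0.692143/11.9 ≈ 4.29129/11.9 ≈ 0.360612
Candidate 1: C₁ = arcsin(0.360612) ≈ 21.1378°  →  A = 180° − 43.8° − 21.1378° ≈ 115.062° > 0, valid
Candidate 2: C₂ = 180° − C₁ ≈ 158.862°  →  A = 180° − 43.8° − 158.862° ≈ -22.6622° ≤ 0, not a valid triangle

C = 21.14° (one solution)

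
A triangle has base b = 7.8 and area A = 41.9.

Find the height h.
A = ½·b·h  ⇒  h = 2A/b = 2·41.9/7.8 = 83.8/7.8 ≈ 10.7436

h = 10.74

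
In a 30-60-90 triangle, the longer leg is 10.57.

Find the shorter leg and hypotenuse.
In a 30-60-90 triangle the sides are in ratio 1 : √3 : 2, so short leg = long leg/√3 and hypotenuse = 2·(short leg).
Short leg = 10.57/√3 ≈ 10.57/1.73205 ≈ 6.10259
Hypotenuse = 2·6.10259 ≈ 12.2052

Short leg = 6.103, Hypotenuse = 12.21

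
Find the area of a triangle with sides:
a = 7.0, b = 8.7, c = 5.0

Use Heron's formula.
s = (7.0 + 8.7 + 5.0)/2 = 20.7/2 = 10.35
s − a = 3.35, s − b = 1.65, s − c = 5.35
s(s−a)(s−b)(s−c) = 10.35·3.35·1.65·5.35 ≈ 306.071
Area = √306.071 ≈ 17.4949

Area = 17.49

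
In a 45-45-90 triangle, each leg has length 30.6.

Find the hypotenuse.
In a 45-45-90 triangle the sides are in ratio 1 : 1 : √2, so hypotenuse = leg·√2.
Hypotenuse = 30.6·√2 ≈ 30.6·1.41421 ≈ 43.2749

Hypotenuse = 30.6√2 = 43.27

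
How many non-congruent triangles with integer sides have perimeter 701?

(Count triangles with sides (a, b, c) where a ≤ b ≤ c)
Let a ≤ b ≤ c with a + b + c = 701. The only binding inequality is a + b > c, i.e. 701 − c > c, so c < 701/2; and c ≥ 701/3 since c is the largest side.
So 234 ≤ c ≤ 350. For each c, b runs from ⌈(701 − c)/2⌉ up to c (then a = 701 − b − c satisfies 1 ≤ a ≤ b automatically), giving c − ⌈(701 − c)/2⌉ + 1 choices.
Summing over c: 1 + 3 + 4 + 6 + … + 174 + 175  (117 terms, c = 234, …, 350) = 10325
Check (closed form: nearest integer to p²/48 for even p, (p+3)²/48 for odd p): (701+3)²/48 = 704²/48 = 495616/48 ≈ 10325.33 → 10325

10325 triangles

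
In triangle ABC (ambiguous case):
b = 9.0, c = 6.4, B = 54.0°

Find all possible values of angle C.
b/sin(B) = c/sin(C)  ⇒  sin(C) = c·sin(B)/b = 6.4·sin(54.0°)/9.0
sin(54.0°) ≈ 0.809017
sin(C) ≈ 6.4·0.809017/9.0 ≈ 5.17771/9.0 ≈ 0.575301
Candidate 1: C₁ = arcsin(0.575301) ≈ 35.1207°  →  A = 180° − 54.0° − 35.1207° ≈ 90.8793° > 0, valid
Candidate 2: C₂ = 180° − C₁ ≈ 144.879°  →  A = 180° − 54.0° − 144.879° ≈ -18.8793° ≤ 0, not a valid triangle

C = 35.12° (one solution)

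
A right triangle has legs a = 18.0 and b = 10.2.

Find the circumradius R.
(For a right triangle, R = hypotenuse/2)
Hypotenuse c = √(a² + b²) = √(324 + 104.04) = √428.04 ≈ 20.6891
R = c/2 ≈ 20.6891/2 ≈ 10.3446

R = 10.34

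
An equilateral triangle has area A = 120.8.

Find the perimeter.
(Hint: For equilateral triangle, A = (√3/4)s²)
A = (√3/4)s²  ⇒  s² = 4A/√3 = 4·120.8/√3 = 483.2/1.73205 ≈ 278.976
s ≈ √278.976 ≈ 16.7026
Perimeter = 3s ≈ 3·16.7026 ≈ 50.1077

Perimeter = 50.11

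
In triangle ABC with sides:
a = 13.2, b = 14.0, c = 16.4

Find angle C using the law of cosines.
c² = a² + b² − 2ab·cos(C)  ⇒  cos(C) = (a² + b² − c²)/(2ab)
cos(C) = (13.2² + 14.0² − 16.4²)/(2·13.2·14.0) = (174.24 + 196 − 268.96)/369.6 = 101.28/369.6 ≈ 0.274026
C = arccos(0.274026) ≈ 74.096°

C = 74.1°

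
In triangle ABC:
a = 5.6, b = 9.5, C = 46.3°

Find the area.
Two sides and the included angle (SAS): A = ½·a·b·sin(C) = ½·5.6·9.5·sin(46.3°)
sin(46.3°) ≈ 0.722967
A ≈ ½·53.2·0.722967 = 26.6·0.722967 ≈ 19.2309

Area = 19.23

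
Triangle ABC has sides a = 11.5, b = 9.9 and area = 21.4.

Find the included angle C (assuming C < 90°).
Area = ½·a·b·sin(C)  ⇒  sin(C) = 2·Area/(a·b) = 2·21.4/(11.5·9.9) = 42.8/113.85 ≈ 0.375933
C = arcsin(0.375933) ≈ 22.082° (taking the acute solution since C < 90°)

C = 22.08°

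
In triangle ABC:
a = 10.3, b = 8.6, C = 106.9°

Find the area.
Two sides and the included angle (SAS): A = ½·a·b·sin(C) = ½·10.3·8.6·sin(106.9°)
sin(106.9°) ≈ 0.956814
A ≈ ½·88.58·0.956814 = 44.29·0.956814 ≈ 42.3773

Area = 42.38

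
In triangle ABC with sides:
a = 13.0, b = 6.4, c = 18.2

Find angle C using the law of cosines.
c² = a² + b² − 2ab·cos(C)  ⇒  cos(C) = (a² + b² − c²)/(2ab)
cos(C) = (13.0² + 6.4² − 18.2²)/(2·13.0·6.4) = (169 + 40.96 − 331.24)/166.4 = -121.28/166.4 ≈ -0.728846
C = arccos(-0.728846) ≈ 136.79°

C = 136.8°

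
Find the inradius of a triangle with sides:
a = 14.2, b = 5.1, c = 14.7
r = Area/s where s is the semi-perimeter.
s = (14.2 + 5.1 + 14.7)/2 = 34/2 = 17
Area = √(s(s−a)(s−b)(s−c)) = √(17·2.8·11.9·2.3) ≈ √1302.81 ≈ 36.0945
r ≈ 36.0945/17 ≈ 2.12321

r = 2.123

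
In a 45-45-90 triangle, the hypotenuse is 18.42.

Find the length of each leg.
In a 45-45-90 triangle hypotenuse = leg·√2, so leg = hypotenuse/√2.
Leg = 18.42/√2 ≈ 18.42/1.41421 ≈ 13.0249

Each leg = 13.02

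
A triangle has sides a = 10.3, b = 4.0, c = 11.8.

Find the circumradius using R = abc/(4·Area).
First find the area with Heron's formula.
s = (10.3 + 4.0 + 11.8)/2 = 13.05
Area = √(s(s−a)(s−b)(s−c)) = √(13.05·2.75·9.05·1.25) ≈ √405.977 ≈ 20.1489
abc = 10.3·4.0·11.8 = 486.16
R = abc/(4·Area) ≈ 486.16/(4·20.1489) = 486.16/80.5955 ≈ 6.0321

R = 6.032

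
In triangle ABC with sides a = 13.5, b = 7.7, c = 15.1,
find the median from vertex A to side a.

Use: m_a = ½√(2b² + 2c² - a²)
m_a = ½√(2·7.7² + 2·15.1² − 13.5²) = ½√(2·59.29 + 2·228.01 − 182.25) = ½√(118.58 + 456.02 − 182.25) = ½√392.35
√392.35 ≈ 19.8078, so m_a ≈ 9.90391

m_a = 9.904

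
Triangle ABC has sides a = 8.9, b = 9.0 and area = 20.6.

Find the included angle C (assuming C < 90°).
Area = ½·a·b·sin(C)  ⇒  sin(C) = 2·Area/(a·b) = 2·20.6/(8.9·9.0) = 41.2/80.1 ≈ 0.514357
C = arcsin(0.514357) ≈ 30.9545° (taking the acute solution since C < 90°)

C = 30.95°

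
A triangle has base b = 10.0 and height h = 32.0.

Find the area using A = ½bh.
A = ½·b·h = ½·10.0·32.0 = ½·320 = 160

Area = 160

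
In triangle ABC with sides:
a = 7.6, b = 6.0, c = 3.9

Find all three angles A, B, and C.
Law of cosines for each angle (a² = 57.76, b² = 36, c² = 15.21):
cos(A) = (b² + c² − a²)/(2bc) = (36 + 15.21 − 57.76)/(2·6.0·3.9) = -6.55/46.8 ≈ -0.139957  ⇒  A ≈ 98.0454°
cos(B) = (a² + c² − b²)/(2ac) = (57.76 + 15.21 − 36)/(2·7.6·3.9) = 36.97/59.28 ≈ 0.62365  ⇒  B ≈ 51.4168°
cos(C) = (a² + b² − c²)/(2ab) = (57.76 + 36 − 15.21)/(2·7.6·6.0) = 78.55/91.2 ≈ 0.861294  ⇒  C ≈ 30.5378°
Check: A + B + C ≈ 180°

A = 98.05°, B = 51.42°, C = 30.54°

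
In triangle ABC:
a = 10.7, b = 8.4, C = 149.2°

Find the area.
Two sides and the included angle (SAS): A = ½·a·b·sin(C) = ½·10.7·8.4·sin(149.2°)
sin(149.2°) ≈ 0.512043
A ≈ ½·89.88·0.512043 = 44.94·0.512043 ≈ 23.0112

Area = 23.01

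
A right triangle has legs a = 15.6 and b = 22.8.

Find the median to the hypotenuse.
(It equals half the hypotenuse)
Hypotenuse c = √(a² + b²) = √(243.36 + 519.84) = √763.2 ≈ 27.6261
Median to hypotenuse = c/2 ≈ 27.6261/2 ≈ 13.813

Median = 13.81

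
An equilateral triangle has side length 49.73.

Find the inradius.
r = Area/s with s the semi-perimeter.
Area = (√3/4)·49.73² = (√3/4)·2473.0729 ≈ 0.433013·2473.0729 ≈ 1070.87
s = 3·49.73/2 = 74.595
r ≈ 1070.87/74.595 ≈ 14.3558
(Equivalently r = side/(2√3) = 49.73/3.4641 ≈ 14.3558.)

r = 14.36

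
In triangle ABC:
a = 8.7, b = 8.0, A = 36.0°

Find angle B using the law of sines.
a/sin(A) = b/sin(B)  ⇒  sin(B) = b·sin(A)/a = 8.0·sin(36.0°)/8.7
sin(36.0°) ≈ 0.587785
sin(B) ≈ 8.0·0.587785/8.7 ≈ 4.70228/8.7 ≈ 0.540492
B = arcsin(0.540492) ≈ 32.7172°
(Since b ≤ a we need B ≤ A, so the obtuse alternative 180° − 32.7172° ≈ 147.283° is rejected.)

B = 32.72°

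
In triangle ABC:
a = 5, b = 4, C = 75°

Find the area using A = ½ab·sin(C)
A = ½·a·b·sin(C) = ½·5·4·sin(75°)
sin(75°) ≈ 0.965926
A ≈ ½·20·0.965926 = 10·0.965926 ≈ 9.65926

Area = 9.659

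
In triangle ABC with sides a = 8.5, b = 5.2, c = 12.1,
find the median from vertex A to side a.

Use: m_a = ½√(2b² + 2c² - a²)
m_a = ½√(2·5.2² + 2·12.1² − 8.5²) = ½√(2·27.04 + 2·146.41 − 72.25) = ½√(54.08 + 292.82 − 72.25) = ½√274.65
√274.65 ≈ 16.5726, so m_a ≈ 8.28628

m_a = 8.286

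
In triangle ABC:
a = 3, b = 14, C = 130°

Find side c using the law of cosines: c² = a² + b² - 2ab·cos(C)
c² = 3² + 14² − 2·3·14·cos(130°)
cos(130°) ≈ -0.642788
c² ≈ 9 + 196 − 84·(-0.642788) ≈ 205 + 53.9942 ≈ 258.994
c ≈ √258.994 ≈ 16.0933

c = 16.09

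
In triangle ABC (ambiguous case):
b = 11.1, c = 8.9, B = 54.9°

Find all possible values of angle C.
b/sin(B) = c/sin(C)  ⇒  sin(C) = c·sin(B)/b = 8.9·sin(54.9°)/11.1
sin(54.9°) ≈ 0.81815
sin(C) ≈ 8.9·0.81815/11.1 ≈ 7.28153/11.1 ≈ 0.655994
Candidate 1: C₁ = arcsin(0.655994) ≈ 40.9951°  →  A = 180° − 54.9° − 40.9951° ≈ 84.1049° > 0, valid
Candidate 2: C₂ = 180° − C₁ ≈ 139.005°  →  A = 180° − 54.9° − 139.005° ≈ -13.9049° ≤ 0, not a valid triangle

C = 41° (one solution)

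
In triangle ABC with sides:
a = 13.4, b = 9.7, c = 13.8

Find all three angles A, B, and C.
Law of cosines for each angle (a² = 179.56, b² = 94.09, c² = 190.44):
cos(A) = (b² + c² − a²)/(2bc) = (94.09 + 190.44 − 179.56)/(2·9.7·13.8) = 104.97/267.72 ≈ 0.392089  ⇒  A ≈ 66.9155°
cos(B) = (a² + c² − b²)/(2ac) = (179.56 + 190.44 − 94.09)/(2·13.4·13.8) = 275.91/369.84 ≈ 0.746025  ⇒  B ≈ 41.7528°
cos(C) = (a² + b² − c²)/(2ab) = (179.56 + 94.09 − 190.44)/(2·13.4·9.7) = 83.21/259.96 ≈ 0.320088  ⇒  C ≈ 71.3318°
Check: A + B + C ≈ 180°

A = 66.92°, B = 41.75°, C = 71.33°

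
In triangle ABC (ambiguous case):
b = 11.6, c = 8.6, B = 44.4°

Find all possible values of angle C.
b/sin(B) = c/sin(C)  ⇒  sin(C) = c·sin(B)/b = 8.6·sin(44.4°)/11.6
sin(44.4°) ≈ 0.699663
sin(C) ≈ 8.6·0.699663/11.6 ≈ 6.0171/11.6 ≈ 0.518716
Candidate 1: C₁ = arcsin(0.518716) ≈ 31.2462°  →  A = 180° − 44.4° − 31.2462° ≈ 104.354° > 0, valid
Candidate 2: C₂ = 180° − C₁ ≈ 148.754°  →  A = 180° − 44.4° − 148.754° ≈ -13.1538° ≤ 0, not a valid triangle

C = 31.25° (one solution)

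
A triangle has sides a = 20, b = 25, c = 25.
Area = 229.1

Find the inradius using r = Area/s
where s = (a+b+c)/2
s = (20 + 25 + 25)/2 = 70/2 = 35
r = Area/s = 229.1/35 ≈ 6.54571

r = 6.546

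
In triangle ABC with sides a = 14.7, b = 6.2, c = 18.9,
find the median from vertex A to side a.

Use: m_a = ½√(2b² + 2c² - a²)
m_a = ½√(2·6.2² + 2·18.9² − 14.7²) = ½√(2·38.44 + 2·357.21 − 216.09) = ½√(76.88 + 714.42 − 216.09) = ½√575.21
√575.21 ≈ 23.9835, so m_a ≈ 11.9918

m_a = 11.99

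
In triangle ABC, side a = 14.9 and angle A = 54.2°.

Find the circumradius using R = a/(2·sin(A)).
R = a/(2·sin(A)) = 14.9/(2·sin(54.2°))
sin(54.2°) ≈ 0.811064
R ≈ 14.9/(2·0.811064) = 14.9/1.62213 ≈ 9.18547

R = 9.185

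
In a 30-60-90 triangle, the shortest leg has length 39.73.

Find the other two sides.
In a 30-60-90 triangle the sides are in ratio 1 : √3 : 2 (short leg : long leg : hypotenuse).
Long leg = 39.73·√3 ≈ 39.73·1.73205 ≈ 68.8144
Hypotenuse = 2·39.73 = 79.46

Long leg = 39.73√3 = 68.81, Hypotenuse = 79.46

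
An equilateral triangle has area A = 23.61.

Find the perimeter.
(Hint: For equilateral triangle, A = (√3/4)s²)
A = (√3/4)s²  ⇒  s² = 4A/√3 = 4·23.61/√3 = 94.44/1.73205 ≈ 54.525
s ≈ √54.525 ≈ 7.3841
Perimeter = 3s ≈ 3·7.3841 ≈ 22.1523

Perimeter = 22.15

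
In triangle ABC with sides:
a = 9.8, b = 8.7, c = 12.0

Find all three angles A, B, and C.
Law of cosines for each angle (a² = 96.04, b² = 75.69, c² = 144):
cos(A) = (b² + c² − a²)/(2bc) = (75.69 + 144 − 96.04)/(2·8.7·12.0) = 123.65/208.8 ≈ 0.592193  ⇒  A ≈ 53.6872°
cos(B) = (a² + c² − b²)/(2ac) = (96.04 + 144 − 75.69)/(2·9.8·12.0) = 164.35/235.2 ≈ 0.698767  ⇒  B ≈ 45.6718°
cos(C) = (a² + b² − c²)/(2ab) = (96.04 + 75.69 − 144)/(2·9.8·8.7) = 27.73/170.52 ≈ 0.16262  ⇒  C ≈ 80.641°
Check: A + B + C ≈ 180°

A = 53.69°, B = 45.67°, C = 80.64°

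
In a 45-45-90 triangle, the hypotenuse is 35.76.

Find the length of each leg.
In a 45-45-90 triangle hypotenuse = leg·√2, so leg = hypotenuse/√2.
Leg = 35.76/√2 ≈ 35.76/1.41421 ≈ 25.2861

Each leg = 25.29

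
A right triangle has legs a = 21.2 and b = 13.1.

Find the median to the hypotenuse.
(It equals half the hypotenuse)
Hypotenuse c = √(a² + b²) = √(449.44 + 171.61) = √621.05 ≈ 24.9209
Median to hypotenuse = c/2 ≈ 24.9209/2 ≈ 12.4604

Median = 12.46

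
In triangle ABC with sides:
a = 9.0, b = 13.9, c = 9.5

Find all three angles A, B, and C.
Law of cosines for each angle (a² = 81, b² = 193.21, c² = 90.25):
cos(A) = (b² + c² − a²)/(2bc) = (193.21 + 90.25 − 81)/(2·13.9·9.5) = 202.46/264.1 ≈ 0.766604  ⇒  A ≈ 39.9501°
cos(B) = (a² + c² − b²)/(2ac) = (81 + 90.25 − 193.21)/(2·9.0·9.5) = -21.96/171 ≈ -0.128421  ⇒  B ≈ 97.3784°
cos(C) = (a² + b² − c²)/(2ab) = (81 + 193.21 − 90.25)/(2·9.0·13.9) = 183.96/250.2 ≈ 0.735252  ⇒  C ≈ 42.6715°
Check: A + B + C ≈ 180°

A = 39.95°, B = 97.38°, C = 42.67°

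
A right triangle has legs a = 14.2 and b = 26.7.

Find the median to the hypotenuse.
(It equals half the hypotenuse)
Hypotenuse c = √(a² + b²) = √(201.64 + 712.89) = √914.53 ≈ 30.2412
Median to hypotenuse = c/2 ≈ 30.2412/2 ≈ 15.1206

Median = 15.12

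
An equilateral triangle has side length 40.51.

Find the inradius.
r = Area/s with s the semi-perimeter.
Area = (√3/4)·40.51² = (√3/4)·1641.0601 ≈ 0.433013·1641.0601 ≈ 710.6
s = 3·40.51/2 = 60.765
r ≈ 710.6/60.765 ≈ 11.6942
(Equivalently r = side/(2√3) = 40.51/3.4641 ≈ 11.6942.)

r = 11.69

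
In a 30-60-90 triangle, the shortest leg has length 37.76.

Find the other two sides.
In a 30-60-90 triangle the sides are in ratio 1 : √3 : 2 (short leg : long leg : hypotenuse).
Long leg = 37.76·√3 ≈ 37.76·1.73205 ≈ 65.4022
Hypotenuse = 2·37.76 = 75.52

Long leg = 37.76√3 = 65.4, Hypotenuse = 75.52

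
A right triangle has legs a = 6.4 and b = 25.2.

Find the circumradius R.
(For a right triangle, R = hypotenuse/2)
Hypotenuse c = √(a² + b²) = √(40.96 + 635.04) = √676 ≈ 26
R = c/2 ≈ 26/2 ≈ 13

R = 13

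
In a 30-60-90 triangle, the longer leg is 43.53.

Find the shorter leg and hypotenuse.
In a 30-60-90 triangle the sides are in ratio 1 : √3 : 2, so short leg = long leg/√3 and hypotenuse = 2·(short leg).
Short leg = 43.53/√3 ≈ 43.53/1.73205 ≈ 25.1321
Hypotenuse = 2·25.1321 ≈ 50.2641

Short leg = 25.13, Hypotenuse = 50.26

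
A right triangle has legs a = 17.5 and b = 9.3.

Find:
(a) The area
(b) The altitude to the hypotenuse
(a) The legs are perpendicular, so Area = ½·a·b = ½·17.5·9.3 = ½·162.75 = 81.375
(b) Hypotenuse c = √(a² + b²) = √(306.25 + 86.49) = √392.74 ≈ 19.8177
    Area = ½·c·h_c  ⇒  h_c = 2·Area/c = 162.75/19.8177 ≈ 8.21237

Area = 81.375, h_c = 8.212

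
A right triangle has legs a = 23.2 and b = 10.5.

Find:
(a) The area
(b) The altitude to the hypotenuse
(a) The legs are perpendicular, so Area = ½·a·b = ½·23.2·10.5 = ½·243.6 = 121.8
(b) Hypotenuse c = √(a² + b²) = √(538.24 + 110.25) = √648.49 ≈ 25.4655
    Area = ½·c·h_c  ⇒  h_c = 2·Area/c = 243.6/25.4655 ≈ 9.5659

Area = 121.8, h_c = 9.566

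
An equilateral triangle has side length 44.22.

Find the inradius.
r = Area/s with s the semi-perimeter.
Area = (√3/4)·44.22² = (√3/4)·1955.4084 ≈ 0.433013·1955.4084 ≈ 846.717
s = 3·44.22/2 = 66.33
r ≈ 846.717/66.33 ≈ 12.7652
(Equivalently r = side/(2√3) = 44.22/3.4641 ≈ 12.7652.)

r = 12.77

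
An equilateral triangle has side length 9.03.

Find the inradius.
r = Area/s with s the semi-perimeter.
Area = (√3/4)·9.03² = (√3/4)·81.5409 ≈ 0.433013·81.5409 ≈ 35.3082
s = 3·9.03/2 = 13.545
r ≈ 35.3082/13.545 ≈ 2.60674
(Equivalently r = side/(2√3) = 9.03/3.4641 ≈ 2.60674.)

r = 2.607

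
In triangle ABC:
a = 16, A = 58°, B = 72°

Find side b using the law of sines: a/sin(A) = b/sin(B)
a/sin(A) = b/sin(B)  ⇒  b = a·sin(B)/sin(A) = 16·sin(72°)/sin(58°)
sin(72°) ≈ 0.951057, sin(58°) ≈ 0.848048
b ≈ 16·0.951057/0.848048 ≈ 15.2169/0.848048 ≈ 17.9434

b = 17.94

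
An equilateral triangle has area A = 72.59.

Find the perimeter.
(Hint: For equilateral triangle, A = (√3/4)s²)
A = (√3/4)s²  ⇒  s² = 4A/√3 = 4·72.59/√3 = 290.36/1.73205 ≈ 167.639
s ≈ √167.639 ≈ 12.9476
Perimeter = 3s ≈ 3·12.9476 ≈ 38.8427

Perimeter = 38.84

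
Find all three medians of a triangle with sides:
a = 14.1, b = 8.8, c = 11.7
Median formula: m_a = ½√(2b² + 2c² − a²) (and cyclically). a² = 198.81, b² = 77.44, c² = 136.89.
m_a = ½√(2·77.44 + 2·136.89 − 198.81) = ½√229.85 ≈ ½·15.1608 ≈ 7.5804
m_b = ½√(2·198.81 + 2·136.89 − 77.44) = ½√593.96 ≈ ½·24.3713 ≈ 12.1856
m_c = ½√(2·198.81 + 2·77.44 − 136.89) = ½√415.61 ≈ ½·20.3865 ≈ 10.1933

m_a = 7.58, m_b = 12.19, m_c = 10.19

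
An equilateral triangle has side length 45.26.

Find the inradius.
r = Area/s with s the semi-perimeter.
Area = (√3/4)·45.26² = (√3/4)·2048.4676 ≈ 0.433013·2048.4676 ≈ 887.012
s = 3·45.26/2 = 67.89
r ≈ 887.012/67.89 ≈ 13.0654
(Equivalently r = side/(2√3) = 45.26/3.4641 ≈ 13.0654.)

r = 13.07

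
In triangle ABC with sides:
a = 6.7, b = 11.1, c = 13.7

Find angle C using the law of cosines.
c² = a² + b² − 2ab·cos(C)  ⇒  cos(C) = (a² + b² − c²)/(2ab)
cos(C) = (6.7² + 11.1² − 13.7²)/(2·6.7·11.1) = (44.89 + 123.21 − 187.69)/148.74 = -19.59/148.74 ≈ -0.131706
C = arccos(-0.131706) ≈ 97.5682°

C = 97.57°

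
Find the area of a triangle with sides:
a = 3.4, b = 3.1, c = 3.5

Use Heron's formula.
s = (3.4 + 3.1 + 3.5)/2 = 10/2 = 5
s − a = 1.6, s − b = 1.9, s − c = 1.5
s(s−a)(s−b)(s−c) = 5·1.6·1.9·1.5 ≈ 22.8
Area = √22.8 ≈ 4.77493

Area = 4.775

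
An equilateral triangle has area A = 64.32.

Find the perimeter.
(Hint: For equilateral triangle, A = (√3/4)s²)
A = (√3/4)s²  ⇒  s² = 4A/√3 = 4·64.32/√3 = 257.28/1.73205 ≈ 148.541
s ≈ √148.541 ≈ 12.1877
Perimeter = 3s ≈ 3·12.1877 ≈ 36.5632

Perimeter = 36.56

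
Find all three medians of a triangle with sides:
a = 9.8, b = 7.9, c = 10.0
Median formula: m_a = ½√(2b² + 2c² − a²) (and cyclically). a² = 96.04, b² = 62.41, c² = 100.
m_a = ½√(2·62.41 + 2·100 − 96.04) = ½√228.78 ≈ ½·15.1255 ≈ 7.56274
m_b = ½√(2·96.04 + 2·100 − 62.41) = ½√329.67 ≈ ½·18.1568 ≈ 9.07841
m_c = ½√(2·96.04 + 2·62.41 − 100) = ½√216.9 ≈ ½·14.7275 ≈ 7.36376

m_a = 7.563, m_b = 9.078, m_c = 7.364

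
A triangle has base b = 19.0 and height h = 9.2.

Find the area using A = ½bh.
A = ½·b·h = ½·19.0·9.2 = ½·174.8 = 87.4

Area = 87.4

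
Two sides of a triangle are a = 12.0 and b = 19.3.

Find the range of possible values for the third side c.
Triangle inequality: |a − b| < c < a + b
|a − b| = |12.0 − 19.3| = 7.3
a + b = 12.0 + 19.3 = 31.3

7.3 < c < 31.3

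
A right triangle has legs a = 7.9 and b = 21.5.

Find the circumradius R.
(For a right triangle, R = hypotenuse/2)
Hypotenuse c = √(a² + b²) = √(62.41 + 462.25) = √524.66 ≈ 22.9055
R = c/2 ≈ 22.9055/2 ≈ 11.4527

R = 11.45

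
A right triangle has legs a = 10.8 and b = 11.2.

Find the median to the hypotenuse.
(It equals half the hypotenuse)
Hypotenuse c = √(a² + b²) = √(116.64 + 125.44) = √242.08 ≈ 15.5589
Median to hypotenuse = c/2 ≈ 15.5589/2 ≈ 7.77946

Median = 7.779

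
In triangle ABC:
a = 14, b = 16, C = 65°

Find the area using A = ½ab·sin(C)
A = ½·a·b·sin(C) = ½·14·16·sin(65°)
sin(65°) ≈ 0.906308
A ≈ ½·224·0.906308 = 112·0.906308 ≈ 101.506

Area = 101.5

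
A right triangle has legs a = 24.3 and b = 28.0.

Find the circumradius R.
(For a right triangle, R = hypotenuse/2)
Hypotenuse c = √(a² + b²) = √(590.49 + 784) = √1374.49 ≈ 37.0741
R = c/2 ≈ 37.0741/2 ≈ 18.5371

R = 18.54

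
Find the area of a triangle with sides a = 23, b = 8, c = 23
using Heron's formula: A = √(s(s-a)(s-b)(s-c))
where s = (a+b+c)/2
s = (23 + 8 + 23)/2 = 54/2 = 27
s − a = 4, s − b = 19, s − c = 4
s(s−a)(s−b)(s−c) = 27·4·19·4 = 8208
Area = √8208 ≈ 90.598

s = 27.0, Area = 90.6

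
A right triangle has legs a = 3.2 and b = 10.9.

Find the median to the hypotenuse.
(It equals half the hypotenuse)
Hypotenuse c = √(a² + b²) = √(10.24 + 118.81) = √129.05 ≈ 11.36
Median to hypotenuse = c/2 ≈ 11.36/2 ≈ 5.68001

Median = 5.68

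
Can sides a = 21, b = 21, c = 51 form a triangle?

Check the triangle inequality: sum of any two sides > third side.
a + b vs c: 21 + 21 = 42 ≤ 51  ✗
a + c vs b: 21 + 51 = 72 > 21  ✓
b + c vs a: 21 + 51 = 72 > 21  ✓

No: 21 + 21 = 42 is not > 51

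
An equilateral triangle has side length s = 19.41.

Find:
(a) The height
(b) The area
(a) The height splits the triangle into two 30-60-90 halves: h = s·√3/2 = 19.41·1.73205/2 ≈ 33.6191/2 ≈ 16.8096
(b) Area = (√3/4)·s² = (√3/4)·19.41² = (√3/4)·376.7481 ≈ 0.433013·376.7481 ≈ 163.137

Height = 16.81, Area = 163.1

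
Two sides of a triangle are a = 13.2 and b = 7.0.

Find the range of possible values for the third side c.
Triangle inequality: |a − b| < c < a + b
|a − b| = |13.2 − 7.0| = 6.2
a + b = 13.2 + 7.0 = 20.2

6.2 < c < 20.2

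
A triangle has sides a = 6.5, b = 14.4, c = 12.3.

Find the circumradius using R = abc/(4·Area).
First find the area with Heron's formula.
s = (6.5 + 14.4 + 12.3)/2 = 16.6
Area = √(s(s−a)(s−b)(s−c)) = √(16.6·10.1·2.2·4.3) ≈ √1586.06 ≈ 39.8254
abc = 6.5·14.4·12.3 = 1151.28
R = abc/(4·Area) ≈ 1151.28/(4·39.8254) = 1151.28/159.302 ≈ 7.22704

R = 7.227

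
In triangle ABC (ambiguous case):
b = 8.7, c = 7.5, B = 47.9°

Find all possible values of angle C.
b/sin(B) = c/sin(C)  ⇒  sin(C) = c·sin(B)/b = 7.5·sin(47.9°)/8.7
sin(47.9°) ≈ 0.741976
sin(C) ≈ 7.5·0.741976/8.7 ≈ 5.56482/8.7 ≈ 0.639634
Candidate 1: C₁ = arcsin(0.639634) ≈ 39.7646°  →  A = 180° − 47.9° − 39.7646° ≈ 92.3354° > 0, valid
Candidate 2: C₂ = 180° − C₁ ≈ 140.235°  →  A = 180° − 47.9° − 140.235° ≈ -8.1354° ≤ 0, not a valid triangle

C = 39.76° (one solution)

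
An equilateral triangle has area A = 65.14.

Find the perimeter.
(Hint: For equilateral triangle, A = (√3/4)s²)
A = (√3/4)s²  ⇒  s² = 4A/√3 = 4·65.14/√3 = 260.56/1.73205 ≈ 150.434
s ≈ √150.434 ≈ 12.2652
Perimeter = 3s ≈ 3·12.2652 ≈ 36.7955

Perimeter = 36.8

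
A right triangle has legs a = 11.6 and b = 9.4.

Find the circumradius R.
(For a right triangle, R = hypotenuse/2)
Hypotenuse c = √(a² + b²) = √(134.56 + 88.36) = √222.92 ≈ 14.9305
R = c/2 ≈ 14.9305/2 ≈ 7.46525

R = 7.465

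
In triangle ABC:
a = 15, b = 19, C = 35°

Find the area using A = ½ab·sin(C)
A = ½·a·b·sin(C) = ½·15·19·sin(35°)
sin(35°) ≈ 0.573576
A ≈ ½·285·0.573576 = 142.5·0.573576 ≈ 81.7346

Area = 81.73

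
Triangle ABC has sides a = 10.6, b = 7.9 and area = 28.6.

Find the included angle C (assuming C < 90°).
Area = ½·a·b·sin(C)  ⇒  sin(C) = 2·Area/(a·b) = 2·28.6/(10.6·7.9) = 57.2/83.74 ≈ 0.683067
C = arcsin(0.683067) ≈ 43.0837° (taking the acute solution since C < 90°)

C = 43.08°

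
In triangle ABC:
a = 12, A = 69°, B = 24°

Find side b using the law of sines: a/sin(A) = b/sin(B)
a/sin(A) = b/sin(B)  ⇒  b = a·sin(B)/sin(A) = 12·sin(24°)/sin(69°)
sin(24°) ≈ 0.406737, sin(69°) ≈ 0.93358
b ≈ 12·0.406737/0.93358 ≈ 4.88084/0.93358 ≈ 5.22809

b = 5.228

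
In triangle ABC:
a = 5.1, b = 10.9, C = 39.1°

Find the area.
Two sides and the included angle (SAS): A = ½·a·b·sin(C) = ½·5.1·10.9·sin(39.1°)
sin(39.1°) ≈ 0.630676
A ≈ ½·55.59·0.630676 = 27.795·0.630676 ≈ 17.5296

Area = 17.53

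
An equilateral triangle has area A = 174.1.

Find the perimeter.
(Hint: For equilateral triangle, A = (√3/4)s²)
A = (√3/4)s²  ⇒  s² = 4A/√3 = 4·174.1/√3 = 696.4/1.73205 ≈ 402.067
s ≈ √402.067 ≈ 20.0516
Perimeter = 3s ≈ 3·20.0516 ≈ 60.1548

Perimeter = 60.15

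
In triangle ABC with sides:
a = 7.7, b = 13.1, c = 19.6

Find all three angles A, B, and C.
Law of cosines for each angle (a² = 59.29, b² = 171.61, c² = 384.16):
cos(A) = (b² + c² − a²)/(2bc) = (171.61 + 384.16 − 59.29)/(2·13.1·19.6) = 496.48/513.52 ≈ 0.966817  ⇒  A ≈ 14.8014°
cos(B) = (a² + c² − b²)/(2ac) = (59.29 + 384.16 − 171.61)/(2·7.7·19.6) = 271.84/301.84 ≈ 0.90061  ⇒  B ≈ 25.7617°
cos(C) = (a² + b² − c²)/(2ab) = (59.29 + 171.61 − 384.16)/(2·7.7·13.1) = -153.26/201.74 ≈ -0.759691  ⇒  C ≈ 139.437°
Check: A + B + C ≈ 180°

A = 14.8°, B = 25.76°, C = 139.4°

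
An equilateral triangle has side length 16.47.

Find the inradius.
r = Area/s with s the semi-perimeter.
Area = (√3/4)·16.47² = (√3/4)·271.2609 ≈ 0.433013·271.2609 ≈ 117.459
s = 3·16.47/2 = 24.705
r ≈ 117.459/24.705 ≈ 4.75448
(Equivalently r = side/(2√3) = 16.47/3.4641 ≈ 4.75448.)

r = 4.754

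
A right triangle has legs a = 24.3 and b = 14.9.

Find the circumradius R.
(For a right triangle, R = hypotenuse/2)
Hypotenuse c = √(a² + b²) = √(590.49 + 222.01) = √812.5 ≈ 28.5044
R = c/2 ≈ 28.5044/2 ≈ 14.2522

R = 14.25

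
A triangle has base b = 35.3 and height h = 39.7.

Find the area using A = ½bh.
A = ½·b·h = ½·35.3·39.7 = ½·1401.41 = 700.705

Area = 700.705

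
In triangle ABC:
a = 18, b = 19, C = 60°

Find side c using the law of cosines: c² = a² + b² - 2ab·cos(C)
c² = 18² + 19² − 2·18·19·cos(60°)
cos(60°) ≈ 0.5
c² ≈ 324 + 361 − 684·(0.5) ≈ 685 − 342 ≈ 343
c ≈ √343 ≈ 18.5203

c = 18.52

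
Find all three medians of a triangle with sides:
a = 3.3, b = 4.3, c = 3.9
Median formula: m_a = ½√(2b² + 2c² − a²) (and cyclically). a² = 10.89, b² = 18.49, c² = 15.21.
m_a = ½√(2·18.49 + 2·15.21 − 10.89) = ½√56.51 ≈ ½·7.51731 ≈ 3.75866
m_b = ½√(2·10.89 + 2·15.21 − 18.49) = ½√33.71 ≈ ½·5.80603 ≈ 2.90302
m_c = ½√(2·10.89 + 2·18.49 − 15.21) = ½√43.55 ≈ ½·6.59924 ≈ 3.29962

m_a = 3.759, m_b = 2.903, m_c = 3.3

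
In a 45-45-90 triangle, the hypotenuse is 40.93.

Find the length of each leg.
In a 45-45-90 triangle hypotenuse = leg·√2, so leg = hypotenuse/√2.
Leg = 40.93/√2 ≈ 40.93/1.41421 ≈ 28.9419

Each leg = 28.94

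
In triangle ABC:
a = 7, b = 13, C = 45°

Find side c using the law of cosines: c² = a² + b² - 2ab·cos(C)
c² = 7² + 13² − 2·7·13·cos(45°)
cos(45°) ≈ 0.707107
c² ≈ 49 + 169 − 182·(0.707107) ≈ 218 − 128.693 ≈ 89.3066
c ≈ √89.3066 ≈ 9.45022

c = 9.45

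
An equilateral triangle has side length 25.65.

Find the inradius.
r = Area/s with s the semi-perimeter.
Area = (√3/4)·25.65² = (√3/4)·657.9225 ≈ 0.433013·657.9225 ≈ 284.889
s = 3·25.65/2 = 38.475
r ≈ 284.889/38.475 ≈ 7.40452
(Equivalently r = side/(2√3) = 25.65/3.4641 ≈ 7.40452.)

r = 7.405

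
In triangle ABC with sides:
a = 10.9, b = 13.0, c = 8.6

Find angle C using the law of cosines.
c² = a² + b² − 2ab·cos(C)  ⇒  cos(C) = (a² + b² − c²)/(2ab)
cos(C) = (10.9² + 13.0² − 8.6²)/(2·10.9·13.0) = (118.81 + 169 − 73.96)/283.4 = 213.85/283.4 ≈ 0.754587
C = arccos(0.754587) ≈ 41.0107°

C = 41.01°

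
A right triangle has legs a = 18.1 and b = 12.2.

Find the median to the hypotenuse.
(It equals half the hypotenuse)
Hypotenuse c = √(a² + b²) = √(327.61 + 148.84) = √476.45 ≈ 21.8277
Median to hypotenuse = c/2 ≈ 21.8277/2 ≈ 10.9139

Median = 10.91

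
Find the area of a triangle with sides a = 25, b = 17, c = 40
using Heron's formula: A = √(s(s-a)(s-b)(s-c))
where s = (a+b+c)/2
s = (25 + 17 + 40)/2 = 82/2 = 41
s − a = 16, s − b = 24, s − c = 1
s(s−a)(s−b)(s−c) = 41·16·24·1 = 15744
Area = √15744 ≈ 125.475

s = 41.0, Area = 125.5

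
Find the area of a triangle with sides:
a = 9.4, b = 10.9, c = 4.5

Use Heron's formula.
s = (9.4 + 10.9 + 4.5)/2 = 24.8/2 = 12.4
s − a = 3, s − b = 1.5, s − c = 7.9
s(s−a)(s−b)(s−c) = 12.4·3·1.5·7.9 ≈ 440.82
Area = √440.82 ≈ 20.9957

Area = 21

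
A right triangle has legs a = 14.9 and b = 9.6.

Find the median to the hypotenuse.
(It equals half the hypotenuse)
Hypotenuse c = √(a² + b²) = √(222.01 + 92.16) = √314.17 ≈ 17.7248
Median to hypotenuse = c/2 ≈ 17.7248/2 ≈ 8.86242

Median = 8.862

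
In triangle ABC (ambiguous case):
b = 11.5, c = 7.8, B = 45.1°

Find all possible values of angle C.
b/sin(B) = c/sin(C)  ⇒  sin(C) = c·sin(B)/b = 7.8·sin(45.1°)/11.5
sin(45.1°) ≈ 0.70834
sin(C) ≈ 7.8·0.70834/11.5 ≈ 5.52505/11.5 ≈ 0.480439
Candidate 1: C₁ = arcsin(0.480439) ≈ 28.7141°  →  A = 180° − 45.1° − 28.7141° ≈ 106.186° > 0, valid
Candidate 2: C₂ = 180° − C₁ ≈ 151.286°  →  A = 180° − 45.1° − 151.286° ≈ -16.3859° ≤ 0, not a valid triangle

C = 28.71° (one solution)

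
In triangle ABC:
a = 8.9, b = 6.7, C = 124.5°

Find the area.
Two sides and the included angle (SAS): A = ½·a·b·sin(C) = ½·8.9·6.7·sin(124.5°)
sin(124.5°) ≈ 0.824126
A ≈ ½·59.63·0.824126 = 29.815·0.824126 ≈ 24.5713

Area = 24.57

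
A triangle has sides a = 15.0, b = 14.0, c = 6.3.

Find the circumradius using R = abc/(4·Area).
First find the area with Heron's formula.
s = (15.0 + 14.0 + 6.3)/2 = 17.65
Area = √(s(s−a)(s−b)(s−c)) = √(17.65·2.65·3.65·11.35) ≈ √1937.67 ≈ 44.0189
abc = 15.0·14.0·6.3 = 1323
R = abc/(4·Area) ≈ 1323/(4·44.0189) = 1323/176.076 ≈ 7.51381

R = 7.514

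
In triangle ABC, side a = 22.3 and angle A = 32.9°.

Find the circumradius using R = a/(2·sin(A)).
R = a/(2·sin(A)) = 22.3/(2·sin(32.9°))
sin(32.9°) ≈ 0.543174
R ≈ 22.3/(2·0.543174) = 22.3/1.08635 ≈ 20.5275

R = 20.53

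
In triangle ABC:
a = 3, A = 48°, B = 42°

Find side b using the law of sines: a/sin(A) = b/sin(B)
a/sin(A) = b/sin(B)  ⇒  b = a·sin(B)/sin(A) = 3·sin(42°)/sin(48°)
sin(42°) ≈ 0.669131, sin(48°) ≈ 0.743145
b ≈ 3·0.669131/0.743145 ≈ 2.00739/0.743145 ≈ 2.70121

b = 2.701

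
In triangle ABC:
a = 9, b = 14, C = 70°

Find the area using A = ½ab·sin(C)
A = ½·a·b·sin(C) = ½·9·14·sin(70°)
sin(70°) ≈ 0.939693
A ≈ ½·126·0.939693 = 63·0.939693 ≈ 59.2006

Area = 59.2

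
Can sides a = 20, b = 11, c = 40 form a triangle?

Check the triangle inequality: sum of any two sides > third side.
a + b vs c: 20 + 11 = 31 ≤ 40  ✗
a + c vs b: 20 + 40 = 60 > 11  ✓
b + c vs a: 11 + 40 = 51 > 20  ✓

No: 20 + 11 = 31 is not > 40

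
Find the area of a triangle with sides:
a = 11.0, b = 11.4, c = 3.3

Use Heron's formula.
s = (11.0 + 11.4 + 3.3)/2 = 25.7/2 = 12.85
s − a = 1.85, s − b = 1.45, s − c = 9.55
s(s−a)(s−b)(s−c) = 12.85·1.85·1.45·9.55 ≈ 329.19
Area = √329.19 ≈ 18.1436

Area = 18.14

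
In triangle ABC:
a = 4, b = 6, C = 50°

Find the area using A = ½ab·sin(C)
A = ½·a·b·sin(C) = ½·4·6·sin(50°)
sin(50°) ≈ 0.766044
A ≈ ½·24·0.766044 = 12·0.766044 ≈ 9.19253

Area = 9.193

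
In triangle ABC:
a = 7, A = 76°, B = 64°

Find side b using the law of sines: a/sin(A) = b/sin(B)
a/sin(A) = b/sin(B)  ⇒  b = a·sin(B)/sin(A) = 7·sin(64°)/sin(76°)
sin(64°) ≈ 0.898794, sin(76°) ≈ 0.970296
b ≈ 7·0.898794/0.970296 ≈ 6.29156/0.970296 ≈ 6.48417

b = 6.484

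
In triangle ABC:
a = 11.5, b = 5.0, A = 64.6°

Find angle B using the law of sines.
a/sin(A) = b/sin(B)  ⇒  sin(B) = b·sin(A)/a = 5.0·sin(64.6°)/11.5
sin(64.6°) ≈ 0.903335
sin(B) ≈ 5.0·0.903335/11.5 ≈ 4.51668/11.5 ≈ 0.392754
B = arcsin(0.392754) ≈ 23.126°
(Since b ≤ a we need B ≤ A, so the obtuse alternative 180° − 23.126° ≈ 156.874° is rejected.)

B = 23.13°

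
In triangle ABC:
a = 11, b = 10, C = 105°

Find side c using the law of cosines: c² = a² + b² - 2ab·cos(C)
c² = 11² + 10² − 2·11·10·cos(105°)
cos(105°) ≈ -0.258819
c² ≈ 121 + 100 − 220·(-0.258819) ≈ 221 + 56.9402 ≈ 277.94
c ≈ √277.94 ≈ 16.6715

c = 16.67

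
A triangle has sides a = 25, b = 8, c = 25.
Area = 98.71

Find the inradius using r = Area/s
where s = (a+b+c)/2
s = (25 + 8 + 25)/2 = 58/2 = 29
r = Area/s = 98.71/29 ≈ 3.40379

r = 3.404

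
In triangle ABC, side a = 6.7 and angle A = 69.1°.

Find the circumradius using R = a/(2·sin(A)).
R = a/(2·sin(A)) = 6.7/(2·sin(69.1°))
sin(69.1°) ≈ 0.934204
R ≈ 6.7/(2·0.934204) = 6.7/1.86841 ≈ 3.58594

R = 3.586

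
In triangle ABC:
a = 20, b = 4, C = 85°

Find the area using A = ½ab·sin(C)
A = ½·a·b·sin(C) = ½·20·4·sin(85°)
sin(85°) ≈ 0.996195
A ≈ ½·80·0.996195 = 40·0.996195 ≈ 39.8478

Area = 39.85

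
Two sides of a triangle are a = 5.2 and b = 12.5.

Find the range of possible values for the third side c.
Triangle inequality: |a − b| < c < a + b
|a − b| = |5.2 − 12.5| = 7.3
a + b = 5.2 + 12.5 = 17.7

7.3 < c < 17.7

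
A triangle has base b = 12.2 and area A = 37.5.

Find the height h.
A = ½·b·h  ⇒  h = 2A/b = 2·37.5/12.2 = 75/12.2 ≈ 6.14754

h = 6.148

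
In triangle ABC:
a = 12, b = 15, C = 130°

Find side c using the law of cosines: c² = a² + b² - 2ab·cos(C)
c² = 12² + 15² − 2·12·15·cos(130°)
cos(130°) ≈ -0.642788
c² ≈ 144 + 225 − 360·(-0.642788) ≈ 369 + 231.404 ≈ 600.404
c ≈ √600.404 ≈ 24.5031

c = 24.5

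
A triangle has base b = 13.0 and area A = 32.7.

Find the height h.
A = ½·b·h  ⇒  h = 2A/b = 2·32.7/13.0 = 65.4/13.0 ≈ 5.03077

h = 5.031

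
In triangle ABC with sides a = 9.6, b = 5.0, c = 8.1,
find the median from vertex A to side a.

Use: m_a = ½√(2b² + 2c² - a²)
m_a = ½√(2·5.0² + 2·8.1² − 9.6²) = ½√(2·25 + 2·65.61 − 92.16) = ½√(50 + 131.22 − 92.16) = ½√89.06
√89.06 ≈ 9.43716, so m_a ≈ 4.71858

m_a = 4.719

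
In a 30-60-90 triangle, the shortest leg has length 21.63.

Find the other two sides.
In a 30-60-90 triangle the sides are in ratio 1 : √3 : 2 (short leg : long leg : hypotenuse).
Long leg = 21.63·√3 ≈ 21.63·1.73205 ≈ 37.4643
Hypotenuse = 2·21.63 = 43.26

Long leg = 21.63√3 = 37.46, Hypotenuse = 43.26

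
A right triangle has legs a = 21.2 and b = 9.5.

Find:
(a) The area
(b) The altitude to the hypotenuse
(a) The legs are perpendicular, so Area = ½·a·b = ½·21.2·9.5 = ½·201.4 = 100.7
(b) Hypotenuse c = √(a² + b²) = √(449.44 + 90.25) = √539.69 ≈ 23.2312
    Area = ½·c·h_c  ⇒  h_c = 2·Area/c = 201.4/23.2312 ≈ 8.66936

Area = 100.7, h_c = 8.669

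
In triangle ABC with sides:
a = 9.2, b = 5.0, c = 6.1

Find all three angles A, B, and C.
Law of cosines for each angle (a² = 84.64, b² = 25, c² = 37.21):
cos(A) = (b² + c² − a²)/(2bc) = (25 + 37.21 − 84.64)/(2·5.0·6.1) = -22.43/61 ≈ -0.367705  ⇒  A ≈ 111.574°
cos(B) = (a² + c² − b²)/(2ac) = (84.64 + 37.21 − 25)/(2·9.2·6.1) = 96.85/112.24 ≈ 0.862883  ⇒  B ≈ 30.3581°
cos(C) = (a² + b² − c²)/(2ab) = (84.64 + 25 − 37.21)/(2·9.2·5.0) = 72.43/92 ≈ 0.787283  ⇒  C ≈ 38.0677°
Check: A + B + C ≈ 180°

A = 111.6°, B = 30.36°, C = 38.07°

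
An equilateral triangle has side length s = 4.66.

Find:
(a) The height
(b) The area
(a) The height splits the triangle into two 30-60-90 halves: h = s·√3/2 = 4.66·1.73205/2 ≈ 8.07136/2 ≈ 4.03568
(b) Area = (√3/4)·s² = (√3/4)·4.66² = (√3/4)·21.7156 ≈ 0.433013·21.7156 ≈ 9.40313

Height = 4.036, Area = 9.403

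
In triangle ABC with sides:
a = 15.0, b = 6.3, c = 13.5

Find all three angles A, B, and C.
Law of cosines for each angle (a² = 225, b² = 39.69, c² = 182.25):
cos(A) = (b² + c² − a²)/(2bc) = (39.69 + 182.25 − 225)/(2·6.3·13.5) = -3.06/170.1 ≈ -0.0179894  ⇒  A ≈ 91.0308°
cos(B) = (a² + c² − b²)/(2ac) = (225 + 182.25 − 39.69)/(2·15.0·13.5) = 367.56/405 ≈ 0.907556  ⇒  B ≈ 24.8303°
cos(C) = (a² + b² − c²)/(2ab) = (225 + 39.69 − 182.25)/(2·15.0·6.3) = 82.44/189 ≈ 0.43619  ⇒  C ≈ 64.1389°
Check: A + B + C ≈ 180°

A = 91.03°, B = 24.83°, C = 64.14°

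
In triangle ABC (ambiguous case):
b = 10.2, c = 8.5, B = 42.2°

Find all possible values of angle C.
b/sin(B) = c/sin(C)  ⇒  sin(C) = c·sin(B)/b = 8.5·sin(42.2°)/10.2
sin(42.2°) ≈ 0.671721
sin(C) ≈ 8.5·0.671721/10.2 ≈ 5.70963/10.2 ≈ 0.559767
Candidate 1: C₁ = arcsin(0.559767) ≈ 34.0397°  →  A = 180° − 42.2° − 34.0397° ≈ 103.76° > 0, valid
Candidate 2: C₂ = 180° − C₁ ≈ 145.96°  →  A = 180° − 42.2° − 145.96° ≈ -8.1603° ≤ 0, not a valid triangle

C = 34.04° (one solution)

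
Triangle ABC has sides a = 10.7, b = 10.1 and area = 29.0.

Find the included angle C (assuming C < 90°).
Area = ½·a·b·sin(C)  ⇒  sin(C) = 2·Area/(a·b) = 2·29.0/(10.7·10.1) = 58/108.07 ≈ 0.536689
C = arcsin(0.536689) ≈ 32.4585° (taking the acute solution since C < 90°)

C = 32.46°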